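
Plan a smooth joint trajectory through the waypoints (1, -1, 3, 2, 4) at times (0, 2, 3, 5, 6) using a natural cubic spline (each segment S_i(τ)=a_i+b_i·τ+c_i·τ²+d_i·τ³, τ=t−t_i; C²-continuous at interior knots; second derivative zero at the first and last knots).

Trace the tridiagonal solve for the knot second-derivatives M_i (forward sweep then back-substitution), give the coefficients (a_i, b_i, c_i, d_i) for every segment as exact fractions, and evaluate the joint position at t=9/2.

  seg 0: a=1 b=-95/31 c=0 d=16/31
  seg 1: a=-1 b=97/31 c=96/31 d=-69/31
  seg 2: a=3 b=82/31 c=-111/31 d=249/248
  seg 3: a=2 b=23/62 c=303/124 d=-101/124
S(9/2) = 4563/1984

Δ: Δ0=-1, Δ1=4, Δ2=-1/2, Δ3=2
row 1: diag=6, rhs=30; c'=1/6, d'=5
row 2: denom=6−1·1/6=35/6; d'=(-27−1·5)/(35/6)=-192/35
row 3: denom=6−2·12/35=186/35; d'=(15−2·-192/35)/(186/35)=303/62
back: M3=303/62
back: M2=-192/35−12/35·303/62=-222/31
back: M1=5−1/6·-222/31=192/31
M: M0=0, M1=192/31, M2=-222/31, M3=303/62, M4=0
seg 0: a=1, c=M0/2=0, d=(M1−M0)/(6·2)=16/31, b=Δ0−h0·(2M0+M1)/6=-95/31
seg 1: a=-1, c=M1/2=96/31, d=(M2−M1)/(6·1)=-69/31, b=Δ1−h1·(2M1+M2)/6=97/31
seg 2: a=3, c=M2/2=-111/31, d=(M3−M2)/(6·2)=249/248, b=Δ2−h2·(2M2+M3)/6=82/31
seg 3: a=2, c=M3/2=303/124, d=(M4−M3)/(6·1)=-101/124, b=Δ3−h3·(2M3+M4)/6=23/62
t_q=9/2 → seg 2, τ=3/2; S=3+82/31·τ+-111/31·τ²+249/248·τ³=4563/1984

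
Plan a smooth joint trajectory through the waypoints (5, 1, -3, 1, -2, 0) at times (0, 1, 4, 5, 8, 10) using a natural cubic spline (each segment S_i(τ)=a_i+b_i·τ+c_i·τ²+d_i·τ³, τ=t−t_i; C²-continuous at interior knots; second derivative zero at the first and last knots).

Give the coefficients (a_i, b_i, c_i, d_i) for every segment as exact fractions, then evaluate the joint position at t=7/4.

  seg 0: a=5 b=-15484/3825 c=0 d=184/3825
  seg 1: a=1 b=-14932/3825 c=184/1275 d=8176/34425
  seg 2: a=-3 b=12908/3825 c=8728/3825 d=-704/425
  seg 3: a=1 b=668/225 c=-2056/765 d=15659/34425
  seg 4: a=-2 b=-3347/3825 c=1793/1275 d=-1793/7650
S(7/4) = -2969/1700

Δ: Δ0=-4, Δ1=-4/3, Δ2=4, Δ3=-1, Δ4=1
row 1: diag=8, rhs=16; c'=3/8, d'=2
row 2: denom=8−3·3/8=55/8; d'=(32−3·2)/(55/8)=208/55
row 3: denom=8−1·8/55=432/55; d'=(-30−1·208/55)/(432/55)=-929/216
row 4: denom=10−3·55/144=425/48; d'=(12−3·-929/216)/(425/48)=3586/1275
back: M4=3586/1275
back: M3=-929/216−55/144·3586/1275=-4112/765
back: M2=208/55−8/55·-4112/765=17456/3825
back: M1=2−3/8·17456/3825=368/1275
M: M0=0, M1=368/1275, M2=17456/3825, M3=-4112/765, M4=3586/1275, M5=0
seg 0: a=5, c=M0/2=0, d=(M1−M0)/(6·1)=184/3825, b=Δ0−h0·(2M0+M1)/6=-15484/3825
seg 1: a=1, c=M1/2=184/1275, d=(M2−M1)/(6·3)=8176/34425, b=Δ1−h1·(2M1+M2)/6=-14932/3825
seg 2: a=-3, c=M2/2=8728/3825, d=(M3−M2)/(6·1)=-704/425, b=Δ2−h2·(2M2+M3)/6=12908/3825
seg 3: a=1, c=M3/2=-2056/765, d=(M4−M3)/(6·3)=15659/34425, b=Δ3−h3·(2M3+M4)/6=668/225
seg 4: a=-2, c=M4/2=1793/1275, d=(M5−M4)/(6·2)=-1793/7650, b=Δ4−h4·(2M4+M5)/6=-3347/3825
t_q=7/4 → seg 1, τ=3/4; S=1+-14932/3825·τ+184/1275·τ²+8176/34425·τ³=-2969/1700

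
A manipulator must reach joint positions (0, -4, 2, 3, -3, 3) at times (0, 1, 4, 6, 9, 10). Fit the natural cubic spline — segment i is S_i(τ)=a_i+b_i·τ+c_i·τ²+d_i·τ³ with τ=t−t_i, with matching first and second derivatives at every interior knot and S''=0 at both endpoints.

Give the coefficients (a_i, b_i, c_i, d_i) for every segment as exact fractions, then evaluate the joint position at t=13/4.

  seg 0: a=0 b=-15509/3190 c=0 d=2749/3190
  seg 1: a=-4 b=-3631/1595 c=8247/3190 d=-1009/2610
  seg 2: a=2 b=8923/3190 c=-1426/1595 d=-7/55
  seg 3: a=3 b=-7357/3190 c=-2644/1595 d=1531/2610
  seg 4: a=-3 b=5719/1595 c=11553/3190 d=-3851/3190
S(13/4) = -89359/204160

Δ: Δ0=-4, Δ1=2, Δ2=1/2, Δ3=-2, Δ4=6
row 1: diag=8, rhs=36; c'=3/8, d'=9/2
row 2: denom=10−3·3/8=71/8; d'=(-9−3·9/2)/(71/8)=-180/71
row 3: denom=10−2·16/71=678/71; d'=(-15−2·-180/71)/(678/71)=-235/226
row 4: denom=8−3·71/226=1595/226; d'=(48−3·-235/226)/(1595/226)=11553/1595
back: M4=11553/1595
back: M3=-235/226−71/226·11553/1595=-5288/1595
back: M2=-180/71−16/71·-5288/1595=-2852/1595
back: M1=9/2−3/8·-2852/1595=8247/1595
M: M0=0, M1=8247/1595, M2=-2852/1595, M3=-5288/1595, M4=11553/1595, M5=0
seg 0: a=0, c=M0/2=0, d=(M1−M0)/(6·1)=2749/3190, b=Δ0−h0·(2M0+M1)/6=-15509/3190
seg 1: a=-4, c=M1/2=8247/3190, d=(M2−M1)/(6·3)=-1009/2610, b=Δ1−h1·(2M1+M2)/6=-3631/1595
seg 2: a=2, c=M2/2=-1426/1595, d=(M3−M2)/(6·2)=-7/55, b=Δ2−h2·(2M2+M3)/6=8923/3190
seg 3: a=3, c=M3/2=-2644/1595, d=(M4−M3)/(6·3)=1531/2610, b=Δ3−h3·(2M3+M4)/6=-7357/3190
seg 4: a=-3, c=M4/2=11553/3190, d=(M5−M4)/(6·1)=-3851/3190, b=Δ4−h4·(2M4+M5)/6=5719/1595
t_q=13/4 → seg 1, τ=9/4; S=-4+-3631/1595·τ+8247/3190·τ²+-1009/2610·τ³=-89359/204160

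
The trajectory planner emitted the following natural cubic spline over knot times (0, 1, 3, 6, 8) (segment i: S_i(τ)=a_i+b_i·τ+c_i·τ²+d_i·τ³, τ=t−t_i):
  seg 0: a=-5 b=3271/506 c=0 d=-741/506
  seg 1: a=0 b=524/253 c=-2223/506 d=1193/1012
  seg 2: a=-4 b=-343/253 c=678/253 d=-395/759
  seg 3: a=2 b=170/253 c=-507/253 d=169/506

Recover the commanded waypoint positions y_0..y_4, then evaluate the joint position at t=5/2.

y_0=-5 y_1=0 y_2=-4 y_3=2 y_4=-2
S(5/2) = -22665/8096

y_0 = S_0(0) = a_0 = -5
y_1 = S_1(0) = a_1 = 0
y_2 = S_2(0) = a_2 = -4
y_3 = S_3(0) = a_3 = 2
y_4 = S_3(2) = -2
t_q=5/2 is in segment 1 (τ=3/2); S_1(τ)=-22665/8096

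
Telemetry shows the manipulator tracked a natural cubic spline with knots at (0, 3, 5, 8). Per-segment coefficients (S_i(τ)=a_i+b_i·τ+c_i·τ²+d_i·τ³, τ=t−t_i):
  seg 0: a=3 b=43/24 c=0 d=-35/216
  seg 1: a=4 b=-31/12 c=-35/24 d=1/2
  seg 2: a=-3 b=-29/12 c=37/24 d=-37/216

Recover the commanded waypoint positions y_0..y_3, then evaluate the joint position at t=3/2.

y_0=3 y_1=4 y_2=-3 y_3=-1
S(3/2) = 329/64

y_0 = S_0(0) = a_0 = 3
y_1 = S_1(0) = a_1 = 4
y_2 = S_2(0) = a_2 = -3
y_3 = S_2(3) = -1
t_q=3/2 is in segment 0 (τ=3/2); S_0(τ)=329/64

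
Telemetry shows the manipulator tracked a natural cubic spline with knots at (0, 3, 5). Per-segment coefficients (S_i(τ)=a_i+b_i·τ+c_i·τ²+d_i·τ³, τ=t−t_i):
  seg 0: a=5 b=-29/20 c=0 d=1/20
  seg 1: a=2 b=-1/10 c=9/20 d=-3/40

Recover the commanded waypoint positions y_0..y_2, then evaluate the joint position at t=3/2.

y_0 = S_0(0) = a_0 = 5
y_1 = S_1(0) = a_1 = 2
y_2 = S_1(2) = 3
t_q=3/2 is in segment 0 (τ=3/2); S_0(τ)=479/160

y_0=5 y_1=2 y_2=3
S(3/2) = 479/160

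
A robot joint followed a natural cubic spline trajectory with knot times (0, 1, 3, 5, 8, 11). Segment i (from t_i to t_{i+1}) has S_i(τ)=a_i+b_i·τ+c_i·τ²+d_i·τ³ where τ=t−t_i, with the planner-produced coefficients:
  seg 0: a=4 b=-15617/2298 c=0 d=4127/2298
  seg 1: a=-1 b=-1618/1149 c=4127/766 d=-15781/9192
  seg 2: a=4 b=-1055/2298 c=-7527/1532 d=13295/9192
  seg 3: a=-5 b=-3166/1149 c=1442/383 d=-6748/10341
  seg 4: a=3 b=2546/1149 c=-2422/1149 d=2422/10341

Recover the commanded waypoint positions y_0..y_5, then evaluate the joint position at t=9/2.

y_0=4 y_1=-1 y_2=4 y_3=-5 y_4=3 y_5=-3
S(9/2) = -70149/24512

y_0 = S_0(0) = a_0 = 4
y_1 = S_1(0) = a_1 = -1
y_2 = S_2(0) = a_2 = 4
y_3 = S_3(0) = a_3 = -5
y_4 = S_4(0) = a_4 = 3
y_5 = S_4(3) = -3
t_q=9/2 is in segment 2 (τ=3/2); S_2(τ)=-70149/24512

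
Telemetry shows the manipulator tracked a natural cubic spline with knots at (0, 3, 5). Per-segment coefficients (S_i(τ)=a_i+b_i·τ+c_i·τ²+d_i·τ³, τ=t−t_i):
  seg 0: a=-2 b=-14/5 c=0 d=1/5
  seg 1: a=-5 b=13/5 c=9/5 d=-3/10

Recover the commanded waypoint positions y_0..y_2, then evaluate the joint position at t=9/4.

y_0=-2 y_1=-5 y_2=5
S(9/4) = -1927/320

y_0 = S_0(0) = a_0 = -2
y_1 = S_1(0) = a_1 = -5
y_2 = S_1(2) = 5
t_q=9/4 is in segment 0 (τ=9/4); S_0(τ)=-1927/320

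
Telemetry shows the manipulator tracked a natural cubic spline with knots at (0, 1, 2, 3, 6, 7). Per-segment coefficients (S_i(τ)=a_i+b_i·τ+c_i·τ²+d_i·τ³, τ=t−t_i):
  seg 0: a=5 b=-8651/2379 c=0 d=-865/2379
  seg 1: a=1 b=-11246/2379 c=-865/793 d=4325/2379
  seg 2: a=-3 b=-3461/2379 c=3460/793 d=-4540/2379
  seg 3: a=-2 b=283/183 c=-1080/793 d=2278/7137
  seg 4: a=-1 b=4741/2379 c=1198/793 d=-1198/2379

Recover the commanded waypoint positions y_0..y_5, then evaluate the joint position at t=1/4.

y_0=5 y_1=1 y_2=-3 y_3=-2 y_4=-1 y_5=2
S(1/4) = 207333/50752

y_0 = S_0(0) = a_0 = 5
y_1 = S_1(0) = a_1 = 1
y_2 = S_2(0) = a_2 = -3
y_3 = S_3(0) = a_3 = -2
y_4 = S_4(0) = a_4 = -1
y_5 = S_4(1) = 2
t_q=1/4 is in segment 0 (τ=1/4); S_0(τ)=207333/50752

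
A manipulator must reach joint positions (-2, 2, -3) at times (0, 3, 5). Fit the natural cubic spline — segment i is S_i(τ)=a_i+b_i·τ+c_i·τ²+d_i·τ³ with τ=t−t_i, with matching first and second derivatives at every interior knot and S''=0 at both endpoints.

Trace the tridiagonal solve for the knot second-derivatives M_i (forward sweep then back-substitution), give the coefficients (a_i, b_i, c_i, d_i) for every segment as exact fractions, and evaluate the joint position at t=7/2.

Δ: Δ0=4/3, Δ1=-5/2
row 1: diag=10, rhs=-23; c'=1/5, d'=-23/10
back: M1=-23/10
M: M0=0, M1=-23/10, M2=0
seg 0: a=-2, c=M0/2=0, d=(M1−M0)/(6·3)=-23/180, b=Δ0−h0·(2M0+M1)/6=149/60
seg 1: a=2, c=M1/2=-23/20, d=(M2−M1)/(6·2)=23/120, b=Δ1−h1·(2M1+M2)/6=-29/30
t_q=7/2 → seg 1, τ=1/2; S=2+-29/30·τ+-23/20·τ²+23/120·τ³=401/320

  seg 0: a=-2 b=149/60 c=0 d=-23/180
  seg 1: a=2 b=-29/30 c=-23/20 d=23/120
S(7/2) = 401/320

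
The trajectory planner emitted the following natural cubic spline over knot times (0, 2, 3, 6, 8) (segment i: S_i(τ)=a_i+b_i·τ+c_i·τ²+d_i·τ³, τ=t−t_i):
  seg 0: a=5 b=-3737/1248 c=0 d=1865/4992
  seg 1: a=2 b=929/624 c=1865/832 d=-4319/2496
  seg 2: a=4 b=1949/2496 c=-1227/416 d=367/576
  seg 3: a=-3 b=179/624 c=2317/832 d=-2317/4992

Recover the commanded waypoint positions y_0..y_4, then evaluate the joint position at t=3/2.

y_0 = S_0(0) = a_0 = 5
y_1 = S_1(0) = a_1 = 2
y_2 = S_2(0) = a_2 = 4
y_3 = S_3(0) = a_3 = -3
y_4 = S_3(2) = 5
t_q=3/2 is in segment 0 (τ=3/2); S_0(τ)=23553/13312

y_0=5 y_1=2 y_2=4 y_3=-3 y_4=5
S(3/2) = 23553/13312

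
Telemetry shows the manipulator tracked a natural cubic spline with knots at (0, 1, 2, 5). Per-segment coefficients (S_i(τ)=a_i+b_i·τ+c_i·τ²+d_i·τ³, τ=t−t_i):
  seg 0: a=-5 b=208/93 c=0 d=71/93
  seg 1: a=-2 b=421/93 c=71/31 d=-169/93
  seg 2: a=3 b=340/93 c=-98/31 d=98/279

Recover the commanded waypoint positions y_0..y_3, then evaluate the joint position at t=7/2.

y_0 = S_0(0) = a_0 = -5
y_1 = S_1(0) = a_1 = -2
y_2 = S_2(0) = a_2 = 3
y_3 = S_2(3) = -5
t_q=7/2 is in segment 2 (τ=3/2); S_2(τ)=317/124

y_0=-5 y_1=-2 y_2=3 y_3=-5
S(7/2) = 317/124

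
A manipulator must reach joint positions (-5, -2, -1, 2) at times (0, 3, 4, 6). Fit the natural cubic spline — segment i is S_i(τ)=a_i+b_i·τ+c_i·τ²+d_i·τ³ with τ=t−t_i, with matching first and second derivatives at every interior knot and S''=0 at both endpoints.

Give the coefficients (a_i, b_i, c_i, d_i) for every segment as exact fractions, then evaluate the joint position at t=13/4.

Δ: Δ0=1, Δ1=1, Δ2=3/2
row 1: diag=8, rhs=0; c'=1/8, d'=0
row 2: denom=6−1·1/8=47/8; d'=(3−1·0)/(47/8)=24/47
back: M2=24/47
back: M1=0−1/8·24/47=-3/47
M: M0=0, M1=-3/47, M2=24/47, M3=0
seg 0: a=-5, c=M0/2=0, d=(M1−M0)/(6·3)=-1/282, b=Δ0−h0·(2M0+M1)/6=97/94
seg 1: a=-2, c=M1/2=-3/94, d=(M2−M1)/(6·1)=9/94, b=Δ1−h1·(2M1+M2)/6=44/47
seg 2: a=-1, c=M2/2=12/47, d=(M3−M2)/(6·2)=-2/47, b=Δ2−h2·(2M2+M3)/6=109/94
t_q=13/4 → seg 1, τ=1/4; S=-2+44/47·τ+-3/94·τ²+9/94·τ³=-10627/6016

  seg 0: a=-5 b=97/94 c=0 d=-1/282
  seg 1: a=-2 b=44/47 c=-3/94 d=9/94
  seg 2: a=-1 b=109/94 c=12/47 d=-2/47
S(13/4) = -10627/6016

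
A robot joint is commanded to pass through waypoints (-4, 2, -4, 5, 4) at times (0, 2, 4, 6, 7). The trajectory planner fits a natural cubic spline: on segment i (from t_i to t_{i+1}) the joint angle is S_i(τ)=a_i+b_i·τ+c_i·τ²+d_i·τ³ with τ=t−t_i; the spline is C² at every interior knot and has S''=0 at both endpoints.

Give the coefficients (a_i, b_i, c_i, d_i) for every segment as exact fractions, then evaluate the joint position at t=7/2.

Δ: Δ0=3, Δ1=-3, Δ2=9/2, Δ3=-1
row 1: diag=8, rhs=-36; c'=1/4, d'=-9/2
row 2: denom=8−2·1/4=15/2; d'=(45−2·-9/2)/(15/2)=36/5
row 3: denom=6−2·4/15=82/15; d'=(-33−2·36/5)/(82/15)=-711/82
back: M3=-711/82
back: M2=36/5−4/15·-711/82=390/41
back: M1=-9/2−1/4·390/41=-282/41
M: M0=0, M1=-282/41, M2=390/41, M3=-711/82, M4=0
seg 0: a=-4, c=M0/2=0, d=(M1−M0)/(6·2)=-47/82, b=Δ0−h0·(2M0+M1)/6=217/41
seg 1: a=2, c=M1/2=-141/41, d=(M2−M1)/(6·2)=56/41, b=Δ1−h1·(2M1+M2)/6=-65/41
seg 2: a=-4, c=M2/2=195/41, d=(M3−M2)/(6·2)=-497/328, b=Δ2−h2·(2M2+M3)/6=43/41
seg 3: a=5, c=M3/2=-711/164, d=(M4−M3)/(6·1)=237/164, b=Δ3−h3·(2M3+M4)/6=155/82
t_q=7/2 → seg 1, τ=3/2; S=2+-65/41·τ+-141/41·τ²+56/41·τ³=-575/164

  seg 0: a=-4 b=217/41 c=0 d=-47/82
  seg 1: a=2 b=-65/41 c=-141/41 d=56/41
  seg 2: a=-4 b=43/41 c=195/41 d=-497/328
  seg 3: a=5 b=155/82 c=-711/164 d=237/164
S(7/2) = -575/164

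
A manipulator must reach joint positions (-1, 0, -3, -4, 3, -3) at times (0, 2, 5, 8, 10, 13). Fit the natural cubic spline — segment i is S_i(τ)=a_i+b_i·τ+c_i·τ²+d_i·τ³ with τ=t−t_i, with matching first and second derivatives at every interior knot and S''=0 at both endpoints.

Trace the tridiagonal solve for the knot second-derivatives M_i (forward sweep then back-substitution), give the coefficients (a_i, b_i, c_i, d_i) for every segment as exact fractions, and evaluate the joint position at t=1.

Δ: Δ0=1/2, Δ1=-1, Δ2=-1/3, Δ3=7/2, Δ4=-2
row 1: diag=10, rhs=-9; c'=3/10, d'=-9/10
row 2: denom=12−3·3/10=111/10; d'=(4−3·-9/10)/(111/10)=67/111
row 3: denom=10−3·10/37=340/37; d'=(23−3·67/111)/(340/37)=196/85
row 4: denom=10−2·37/170=813/85; d'=(-33−2·196/85)/(813/85)=-3197/813
back: M4=-3197/813
back: M3=196/85−37/170·-3197/813=5141/1626
back: M2=67/111−10/37·5141/1626=-68/271
back: M1=-9/10−3/10·-68/271=-447/542
M: M0=0, M1=-447/542, M2=-68/271, M3=5141/1626, M4=-3197/813, M5=0
seg 0: a=-1, c=M0/2=0, d=(M1−M0)/(6·2)=-149/2168, b=Δ0−h0·(2M0+M1)/6=210/271
seg 1: a=0, c=M1/2=-447/1084, d=(M2−M1)/(6·3)=311/9756, b=Δ1−h1·(2M1+M2)/6=-27/542
seg 2: a=-3, c=M2/2=-34/271, d=(M3−M2)/(6·3)=5549/29268, b=Δ2−h2·(2M2+M3)/6=-1803/1084
seg 3: a=-4, c=M3/2=5141/3252, d=(M4−M3)/(6·2)=-3845/6504, b=Δ3−h3·(2M3+M4)/6=1465/542
seg 4: a=3, c=M4/2=-3197/1626, d=(M5−M4)/(6·3)=3197/14634, b=Δ4−h4·(2M4+M5)/6=1571/813
t_q=1 → seg 0, τ=1; S=-1+210/271·τ+0·τ²+-149/2168·τ³=-637/2168

  seg 0: a=-1 b=210/271 c=0 d=-149/2168
  seg 1: a=0 b=-27/542 c=-447/1084 d=311/9756
  seg 2: a=-3 b=-1803/1084 c=-34/271 d=5549/29268
  seg 3: a=-4 b=1465/542 c=5141/3252 d=-3845/6504
  seg 4: a=3 b=1571/813 c=-3197/1626 d=3197/14634
S(1) = -637/2168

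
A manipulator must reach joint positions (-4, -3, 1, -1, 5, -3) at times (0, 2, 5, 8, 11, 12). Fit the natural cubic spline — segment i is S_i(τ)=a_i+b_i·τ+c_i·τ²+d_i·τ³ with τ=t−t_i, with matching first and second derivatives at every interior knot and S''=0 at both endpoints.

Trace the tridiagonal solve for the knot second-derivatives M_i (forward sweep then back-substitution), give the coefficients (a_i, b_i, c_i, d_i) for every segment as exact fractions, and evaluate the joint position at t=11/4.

  seg 0: a=-4 b=587/5958 c=0 d=299/2979
  seg 1: a=-3 b=7763/5958 c=598/993 d=-10583/53622
  seg 2: a=1 b=-1229/2979 c=-6995/5958 d=19471/53622
  seg 3: a=-1 b=13985/5958 c=6238/2979 d=-39497/53622
  seg 4: a=5 b=-14825/2979 c=-9007/1986 d=9007/5958
S(11/4) = -74877/42368

Δ: Δ0=1/2, Δ1=4/3, Δ2=-2/3, Δ3=2, Δ4=-8
row 1: diag=10, rhs=5; c'=3/10, d'=1/2
row 2: denom=12−3·3/10=111/10; d'=(-12−3·1/2)/(111/10)=-45/37
row 3: denom=12−3·10/37=414/37; d'=(16−3·-45/37)/(414/37)=727/414
row 4: denom=8−3·37/138=331/46; d'=(-60−3·727/414)/(331/46)=-9007/993
back: M4=-9007/993
back: M3=727/414−37/138·-9007/993=12476/2979
back: M2=-45/37−10/37·12476/2979=-6995/2979
back: M1=1/2−3/10·-6995/2979=1196/993
M: M0=0, M1=1196/993, M2=-6995/2979, M3=12476/2979, M4=-9007/993, M5=0
seg 0: a=-4, c=M0/2=0, d=(M1−M0)/(6·2)=299/2979, b=Δ0−h0·(2M0+M1)/6=587/5958
seg 1: a=-3, c=M1/2=598/993, d=(M2−M1)/(6·3)=-10583/53622, b=Δ1−h1·(2M1+M2)/6=7763/5958
seg 2: a=1, c=M2/2=-6995/5958, d=(M3−M2)/(6·3)=19471/53622, b=Δ2−h2·(2M2+M3)/6=-1229/2979
seg 3: a=-1, c=M3/2=6238/2979, d=(M4−M3)/(6·3)=-39497/53622, b=Δ3−h3·(2M3+M4)/6=13985/5958
seg 4: a=5, c=M4/2=-9007/1986, d=(M5−M4)/(6·1)=9007/5958, b=Δ4−h4·(2M4+M5)/6=-14825/2979
t_q=11/4 → seg 1, τ=3/4; S=-3+7763/5958·τ+598/993·τ²+-10583/53622·τ³=-74877/42368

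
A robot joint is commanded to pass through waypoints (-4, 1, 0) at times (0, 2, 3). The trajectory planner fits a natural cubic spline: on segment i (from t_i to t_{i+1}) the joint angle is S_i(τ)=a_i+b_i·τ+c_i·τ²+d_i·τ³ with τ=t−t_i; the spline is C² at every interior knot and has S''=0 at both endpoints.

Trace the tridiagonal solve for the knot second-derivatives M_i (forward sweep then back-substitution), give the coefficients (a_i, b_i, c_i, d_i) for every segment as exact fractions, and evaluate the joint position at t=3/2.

  seg 0: a=-4 b=11/3 c=0 d=-7/24
  seg 1: a=1 b=1/6 c=-7/4 d=7/12
S(3/2) = 33/64

Δ: Δ0=5/2, Δ1=-1
row 1: diag=6, rhs=-21; c'=1/6, d'=-7/2
back: M1=-7/2
M: M0=0, M1=-7/2, M2=0
seg 0: a=-4, c=M0/2=0, d=(M1−M0)/(6·2)=-7/24, b=Δ0−h0·(2M0+M1)/6=11/3
seg 1: a=1, c=M1/2=-7/4, d=(M2−M1)/(6·1)=7/12, b=Δ1−h1·(2M1+M2)/6=1/6
t_q=3/2 → seg 0, τ=3/2; S=-4+11/3·τ+0·τ²+-7/24·τ³=33/64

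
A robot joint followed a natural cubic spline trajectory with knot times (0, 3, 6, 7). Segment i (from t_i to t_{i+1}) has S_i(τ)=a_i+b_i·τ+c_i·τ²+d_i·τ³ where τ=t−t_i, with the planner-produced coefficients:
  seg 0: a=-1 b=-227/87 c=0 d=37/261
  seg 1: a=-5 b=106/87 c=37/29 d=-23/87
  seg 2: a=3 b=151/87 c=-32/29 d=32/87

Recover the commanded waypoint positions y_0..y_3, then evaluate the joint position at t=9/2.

y_0 = S_0(0) = a_0 = -1
y_1 = S_1(0) = a_1 = -5
y_2 = S_2(0) = a_2 = 3
y_3 = S_2(1) = 4
t_q=9/2 is in segment 1 (τ=3/2); S_1(τ)=-277/232

y_0=-1 y_1=-5 y_2=3 y_3=4
S(9/2) = -277/232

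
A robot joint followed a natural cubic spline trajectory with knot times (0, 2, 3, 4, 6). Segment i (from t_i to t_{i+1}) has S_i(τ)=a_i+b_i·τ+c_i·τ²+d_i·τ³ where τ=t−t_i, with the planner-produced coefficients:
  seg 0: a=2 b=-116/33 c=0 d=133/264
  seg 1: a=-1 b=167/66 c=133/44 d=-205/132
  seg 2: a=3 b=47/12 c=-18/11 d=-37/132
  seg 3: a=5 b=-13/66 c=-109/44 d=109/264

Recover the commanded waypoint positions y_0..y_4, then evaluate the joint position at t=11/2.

y_0 = S_0(0) = a_0 = 2
y_1 = S_1(0) = a_1 = -1
y_2 = S_2(0) = a_2 = 3
y_3 = S_3(0) = a_3 = 5
y_4 = S_3(2) = -2
t_q=11/2 is in segment 3 (τ=3/2); S_3(τ)=369/704

y_0=2 y_1=-1 y_2=3 y_3=5 y_4=-2
S(11/2) = 369/704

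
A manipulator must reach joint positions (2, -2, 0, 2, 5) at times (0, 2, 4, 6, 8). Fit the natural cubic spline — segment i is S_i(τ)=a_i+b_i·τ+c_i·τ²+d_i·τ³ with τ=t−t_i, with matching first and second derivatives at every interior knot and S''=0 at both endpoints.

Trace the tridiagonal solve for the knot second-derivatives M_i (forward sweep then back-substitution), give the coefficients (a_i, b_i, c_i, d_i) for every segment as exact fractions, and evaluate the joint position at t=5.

  seg 0: a=2 b=-45/16 c=0 d=13/64
  seg 1: a=-2 b=-3/8 c=39/32 d=-17/64
  seg 2: a=0 b=21/16 c=-3/8 d=7/64
  seg 3: a=2 b=9/8 c=9/32 d=-3/64
S(5) = 67/64

Δ: Δ0=-2, Δ1=1, Δ2=1, Δ3=3/2
row 1: diag=8, rhs=18; c'=1/4, d'=9/4
row 2: denom=8−2·1/4=15/2; d'=(0−2·9/4)/(15/2)=-3/5
row 3: denom=8−2·4/15=112/15; d'=(3−2·-3/5)/(112/15)=9/16
back: M3=9/16
back: M2=-3/5−4/15·9/16=-3/4
back: M1=9/4−1/4·-3/4=39/16
M: M0=0, M1=39/16, M2=-3/4, M3=9/16, M4=0
seg 0: a=2, c=M0/2=0, d=(M1−M0)/(6·2)=13/64, b=Δ0−h0·(2M0+M1)/6=-45/16
seg 1: a=-2, c=M1/2=39/32, d=(M2−M1)/(6·2)=-17/64, b=Δ1−h1·(2M1+M2)/6=-3/8
seg 2: a=0, c=M2/2=-3/8, d=(M3−M2)/(6·2)=7/64, b=Δ2−h2·(2M2+M3)/6=21/16
seg 3: a=2, c=M3/2=9/32, d=(M4−M3)/(6·2)=-3/64, b=Δ3−h3·(2M3+M4)/6=9/8
t_q=5 → seg 2, τ=1; S=0+21/16·τ+-3/8·τ²+7/64·τ³=67/64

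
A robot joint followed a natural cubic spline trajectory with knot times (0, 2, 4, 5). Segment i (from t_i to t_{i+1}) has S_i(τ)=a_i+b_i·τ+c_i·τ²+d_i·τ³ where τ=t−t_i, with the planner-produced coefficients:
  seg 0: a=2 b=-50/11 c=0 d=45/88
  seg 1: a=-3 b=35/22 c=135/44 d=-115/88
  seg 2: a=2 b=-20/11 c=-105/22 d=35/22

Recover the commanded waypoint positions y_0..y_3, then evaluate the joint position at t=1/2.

y_0=2 y_1=-3 y_2=2 y_3=-3
S(1/2) = -147/704

y_0 = S_0(0) = a_0 = 2
y_1 = S_1(0) = a_1 = -3
y_2 = S_2(0) = a_2 = 2
y_3 = S_2(1) = -3
t_q=1/2 is in segment 0 (τ=1/2); S_0(τ)=-147/704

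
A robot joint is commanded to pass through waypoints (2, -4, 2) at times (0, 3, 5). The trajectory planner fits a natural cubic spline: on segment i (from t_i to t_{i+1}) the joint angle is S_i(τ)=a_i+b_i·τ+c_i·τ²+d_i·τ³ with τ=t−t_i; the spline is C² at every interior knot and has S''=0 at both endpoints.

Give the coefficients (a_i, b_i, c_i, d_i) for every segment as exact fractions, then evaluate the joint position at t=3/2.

Δ: Δ0=-2, Δ1=3
row 1: diag=10, rhs=30; c'=1/5, d'=3
back: M1=3
M: M0=0, M1=3, M2=0
seg 0: a=2, c=M0/2=0, d=(M1−M0)/(6·3)=1/6, b=Δ0−h0·(2M0+M1)/6=-7/2
seg 1: a=-4, c=M1/2=3/2, d=(M2−M1)/(6·2)=-1/4, b=Δ1−h1·(2M1+M2)/6=1
t_q=3/2 → seg 0, τ=3/2; S=2+-7/2·τ+0·τ²+1/6·τ³=-43/16

  seg 0: a=2 b=-7/2 c=0 d=1/6
  seg 1: a=-4 b=1 c=3/2 d=-1/4
S(3/2) = -43/16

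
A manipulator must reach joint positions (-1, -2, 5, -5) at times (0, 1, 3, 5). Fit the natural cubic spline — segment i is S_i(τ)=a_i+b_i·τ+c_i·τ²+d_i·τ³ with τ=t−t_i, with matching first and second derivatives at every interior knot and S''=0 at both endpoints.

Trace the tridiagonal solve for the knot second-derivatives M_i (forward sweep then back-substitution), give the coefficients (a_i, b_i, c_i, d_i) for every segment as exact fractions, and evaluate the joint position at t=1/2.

Δ: Δ0=-1, Δ1=7/2, Δ2=-5
row 1: diag=6, rhs=27; c'=1/3, d'=9/2
row 2: denom=8−2·1/3=22/3; d'=(-51−2·9/2)/(22/3)=-90/11
back: M2=-90/11
back: M1=9/2−1/3·-90/11=159/22
M: M0=0, M1=159/22, M2=-90/11, M3=0
seg 0: a=-1, c=M0/2=0, d=(M1−M0)/(6·1)=53/44, b=Δ0−h0·(2M0+M1)/6=-97/44
seg 1: a=-2, c=M1/2=159/44, d=(M2−M1)/(6·2)=-113/88, b=Δ1−h1·(2M1+M2)/6=31/22
seg 2: a=5, c=M2/2=-45/11, d=(M3−M2)/(6·2)=15/22, b=Δ2−h2·(2M2+M3)/6=5/11
t_q=1/2 → seg 0, τ=1/2; S=-1+-97/44·τ+0·τ²+53/44·τ³=-687/352

  seg 0: a=-1 b=-97/44 c=0 d=53/44
  seg 1: a=-2 b=31/22 c=159/44 d=-113/88
  seg 2: a=5 b=5/11 c=-45/11 d=15/22
S(1/2) = -687/352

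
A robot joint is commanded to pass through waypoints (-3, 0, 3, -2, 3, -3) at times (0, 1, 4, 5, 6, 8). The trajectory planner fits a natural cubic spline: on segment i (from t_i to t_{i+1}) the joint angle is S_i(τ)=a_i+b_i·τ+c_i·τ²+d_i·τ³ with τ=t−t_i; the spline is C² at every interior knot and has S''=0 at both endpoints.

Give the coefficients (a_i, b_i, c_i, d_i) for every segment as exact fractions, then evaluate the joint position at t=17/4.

Δ: Δ0=3, Δ1=1, Δ2=-5, Δ3=5, Δ4=-3
row 1: diag=8, rhs=-12; c'=3/8, d'=-3/2
row 2: denom=8−3·3/8=55/8; d'=(-36−3·-3/2)/(55/8)=-252/55
row 3: denom=4−1·8/55=212/55; d'=(60−1·-252/55)/(212/55)=888/53
row 4: denom=6−1·55/212=1217/212; d'=(-48−1·888/53)/(1217/212)=-13728/1217
back: M4=-13728/1217
back: M3=888/53−55/212·-13728/1217=23952/1217
back: M2=-252/55−8/55·23952/1217=-9060/1217
back: M1=-3/2−3/8·-9060/1217=1572/1217
M: M0=0, M1=1572/1217, M2=-9060/1217, M3=23952/1217, M4=-13728/1217, M5=0
seg 0: a=-3, c=M0/2=0, d=(M1−M0)/(6·1)=262/1217, b=Δ0−h0·(2M0+M1)/6=3389/1217
seg 1: a=0, c=M1/2=786/1217, d=(M2−M1)/(6·3)=-1772/3651, b=Δ1−h1·(2M1+M2)/6=4175/1217
seg 2: a=3, c=M2/2=-4530/1217, d=(M3−M2)/(6·1)=5502/1217, b=Δ2−h2·(2M2+M3)/6=-7057/1217
seg 3: a=-2, c=M3/2=11976/1217, d=(M4−M3)/(6·1)=-6280/1217, b=Δ3−h3·(2M3+M4)/6=389/1217
seg 4: a=3, c=M4/2=-6864/1217, d=(M5−M4)/(6·2)=1144/1217, b=Δ4−h4·(2M4+M5)/6=5501/1217
t_q=17/4 → seg 2, τ=1/4; S=3+-7057/1217·τ+-4530/1217·τ²+5502/1217·τ³=54067/38944

  seg 0: a=-3 b=3389/1217 c=0 d=262/1217
  seg 1: a=0 b=4175/1217 c=786/1217 d=-1772/3651
  seg 2: a=3 b=-7057/1217 c=-4530/1217 d=5502/1217
  seg 3: a=-2 b=389/1217 c=11976/1217 d=-6280/1217
  seg 4: a=3 b=5501/1217 c=-6864/1217 d=1144/1217
S(17/4) = 54067/38944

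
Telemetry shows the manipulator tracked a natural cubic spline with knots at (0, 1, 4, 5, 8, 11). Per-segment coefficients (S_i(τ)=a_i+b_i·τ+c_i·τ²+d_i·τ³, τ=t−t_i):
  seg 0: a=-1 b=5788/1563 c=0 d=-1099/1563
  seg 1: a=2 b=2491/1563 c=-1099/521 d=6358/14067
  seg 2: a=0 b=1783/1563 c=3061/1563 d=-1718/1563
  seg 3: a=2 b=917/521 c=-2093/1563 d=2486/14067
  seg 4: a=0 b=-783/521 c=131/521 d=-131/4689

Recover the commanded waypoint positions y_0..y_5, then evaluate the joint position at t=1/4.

y_0=-1 y_1=2 y_2=0 y_3=2 y_4=0 y_5=-3
S(1/4) = -2841/33344

y_0 = S_0(0) = a_0 = -1
y_1 = S_1(0) = a_1 = 2
y_2 = S_2(0) = a_2 = 0
y_3 = S_3(0) = a_3 = 2
y_4 = S_4(0) = a_4 = 0
y_5 = S_4(3) = -3
t_q=1/4 is in segment 0 (τ=1/4); S_0(τ)=-2841/33344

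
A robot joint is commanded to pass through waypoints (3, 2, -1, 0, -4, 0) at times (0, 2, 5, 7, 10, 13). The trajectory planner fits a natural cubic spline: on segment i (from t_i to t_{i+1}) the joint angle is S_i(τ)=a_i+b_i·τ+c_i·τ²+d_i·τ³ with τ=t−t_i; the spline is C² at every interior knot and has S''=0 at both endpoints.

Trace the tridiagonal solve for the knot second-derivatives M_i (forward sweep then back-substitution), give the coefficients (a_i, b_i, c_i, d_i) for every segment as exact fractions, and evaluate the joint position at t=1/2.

  seg 0: a=3 b=-531/2138 c=0 d=-269/4276
  seg 1: a=2 b=-2145/2138 c=-807/2138 d=1214/9621
  seg 2: a=-1 b=297/2138 c=1621/2138 d=-1235/4276
  seg 3: a=0 b=-629/2138 c=-1042/1069 d=12091/57726
  seg 4: a=-4 b=-521/1069 c=5839/6414 d=-5839/57726
S(1/2) = 98107/34208

Δ: Δ0=-1/2, Δ1=-1, Δ2=1/2, Δ3=-4/3, Δ4=4/3
row 1: diag=10, rhs=-3; c'=3/10, d'=-3/10
row 2: denom=10−3·3/10=91/10; d'=(9−3·-3/10)/(91/10)=99/91
row 3: denom=10−2·20/91=870/91; d'=(-11−2·99/91)/(870/91)=-1199/870
row 4: denom=12−3·91/290=3207/290; d'=(16−3·-1199/870)/(3207/290)=5839/3207
back: M4=5839/3207
back: M3=-1199/870−91/290·5839/3207=-2084/1069
back: M2=99/91−20/91·-2084/1069=1621/1069
back: M1=-3/10−3/10·1621/1069=-807/1069
M: M0=0, M1=-807/1069, M2=1621/1069, M3=-2084/1069, M4=5839/3207, M5=0
seg 0: a=3, c=M0/2=0, d=(M1−M0)/(6·2)=-269/4276, b=Δ0−h0·(2M0+M1)/6=-531/2138
seg 1: a=2, c=M1/2=-807/2138, d=(M2−M1)/(6·3)=1214/9621, b=Δ1−h1·(2M1+M2)/6=-2145/2138
seg 2: a=-1, c=M2/2=1621/2138, d=(M3−M2)/(6·2)=-1235/4276, b=Δ2−h2·(2M2+M3)/6=297/2138
seg 3: a=0, c=M3/2=-1042/1069, d=(M4−M3)/(6·3)=12091/57726, b=Δ3−h3·(2M3+M4)/6=-629/2138
seg 4: a=-4, c=M4/2=5839/6414, d=(M5−M4)/(6·3)=-5839/57726, b=Δ4−h4·(2M4+M5)/6=-521/1069
t_q=1/2 → seg 0, τ=1/2; S=3+-531/2138·τ+0·τ²+-269/4276·τ³=98107/34208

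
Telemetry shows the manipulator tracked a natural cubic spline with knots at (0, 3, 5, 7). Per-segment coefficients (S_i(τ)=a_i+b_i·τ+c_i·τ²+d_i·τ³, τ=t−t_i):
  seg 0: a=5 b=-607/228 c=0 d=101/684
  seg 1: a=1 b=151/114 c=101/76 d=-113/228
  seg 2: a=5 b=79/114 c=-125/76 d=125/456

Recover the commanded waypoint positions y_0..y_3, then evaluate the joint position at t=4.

y_0 = S_0(0) = a_0 = 5
y_1 = S_1(0) = a_1 = 1
y_2 = S_2(0) = a_2 = 5
y_3 = S_2(2) = 2
t_q=4 is in segment 1 (τ=1); S_1(τ)=60/19

y_0=5 y_1=1 y_2=5 y_3=2
S(4) = 60/19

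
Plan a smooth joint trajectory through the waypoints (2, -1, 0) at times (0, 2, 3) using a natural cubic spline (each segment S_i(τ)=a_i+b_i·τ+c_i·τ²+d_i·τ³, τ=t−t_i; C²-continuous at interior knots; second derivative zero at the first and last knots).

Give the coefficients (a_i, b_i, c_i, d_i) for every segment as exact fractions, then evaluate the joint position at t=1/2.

Δ: Δ0=-3/2, Δ1=1
row 1: diag=6, rhs=15; c'=1/6, d'=5/2
back: M1=5/2
M: M0=0, M1=5/2, M2=0
seg 0: a=2, c=M0/2=0, d=(M1−M0)/(6·2)=5/24, b=Δ0−h0·(2M0+M1)/6=-7/3
seg 1: a=-1, c=M1/2=5/4, d=(M2−M1)/(6·1)=-5/12, b=Δ1−h1·(2M1+M2)/6=1/6
t_q=1/2 → seg 0, τ=1/2; S=2+-7/3·τ+0·τ²+5/24·τ³=55/64

  seg 0: a=2 b=-7/3 c=0 d=5/24
  seg 1: a=-1 b=1/6 c=5/4 d=-5/12
S(1/2) = 55/64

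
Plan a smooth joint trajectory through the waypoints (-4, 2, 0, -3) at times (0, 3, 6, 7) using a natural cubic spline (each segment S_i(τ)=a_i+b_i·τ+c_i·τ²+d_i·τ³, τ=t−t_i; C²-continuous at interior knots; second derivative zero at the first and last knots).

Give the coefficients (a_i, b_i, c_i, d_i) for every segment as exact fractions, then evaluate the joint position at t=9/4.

Δ: Δ0=2, Δ1=-2/3, Δ2=-3
row 1: diag=12, rhs=-16; c'=1/4, d'=-4/3
row 2: denom=8−3·1/4=29/4; d'=(-14−3·-4/3)/(29/4)=-40/29
back: M2=-40/29
back: M1=-4/3−1/4·-40/29=-86/87
M: M0=0, M1=-86/87, M2=-40/29, M3=0
seg 0: a=-4, c=M0/2=0, d=(M1−M0)/(6·3)=-43/783, b=Δ0−h0·(2M0+M1)/6=217/87
seg 1: a=2, c=M1/2=-43/87, d=(M2−M1)/(6·3)=-17/783, b=Δ1−h1·(2M1+M2)/6=88/87
seg 2: a=0, c=M2/2=-20/29, d=(M3−M2)/(6·1)=20/87, b=Δ2−h2·(2M2+M3)/6=-221/87
t_q=9/4 → seg 0, τ=9/4; S=-4+217/87·τ+0·τ²+-43/783·τ³=1831/1856

  seg 0: a=-4 b=217/87 c=0 d=-43/783
  seg 1: a=2 b=88/87 c=-43/87 d=-17/783
  seg 2: a=0 b=-221/87 c=-20/29 d=20/87
S(9/4) = 1831/1856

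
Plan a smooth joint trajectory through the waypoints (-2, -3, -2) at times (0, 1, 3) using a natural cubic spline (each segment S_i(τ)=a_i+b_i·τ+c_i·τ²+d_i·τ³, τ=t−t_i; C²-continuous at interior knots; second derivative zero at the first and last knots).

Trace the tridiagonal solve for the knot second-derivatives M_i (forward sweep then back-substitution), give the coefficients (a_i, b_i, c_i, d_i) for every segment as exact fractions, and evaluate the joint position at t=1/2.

Δ: Δ0=-1, Δ1=1/2
row 1: diag=6, rhs=9; c'=1/3, d'=3/2
back: M1=3/2
M: M0=0, M1=3/2, M2=0
seg 0: a=-2, c=M0/2=0, d=(M1−M0)/(6·1)=1/4, b=Δ0−h0·(2M0+M1)/6=-5/4
seg 1: a=-3, c=M1/2=3/4, d=(M2−M1)/(6·2)=-1/8, b=Δ1−h1·(2M1+M2)/6=-1/2
t_q=1/2 → seg 0, τ=1/2; S=-2+-5/4·τ+0·τ²+1/4·τ³=-83/32

  seg 0: a=-2 b=-5/4 c=0 d=1/4
  seg 1: a=-3 b=-1/2 c=3/4 d=-1/8
S(1/2) = -83/32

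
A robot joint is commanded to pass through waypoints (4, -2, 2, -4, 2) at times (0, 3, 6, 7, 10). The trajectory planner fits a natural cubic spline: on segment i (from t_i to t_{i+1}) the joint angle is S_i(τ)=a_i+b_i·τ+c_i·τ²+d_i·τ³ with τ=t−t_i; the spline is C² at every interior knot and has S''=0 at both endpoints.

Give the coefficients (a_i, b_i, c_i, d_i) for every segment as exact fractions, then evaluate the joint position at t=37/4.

  seg 0: a=4 b=-433/114 c=0 d=205/1026
  seg 1: a=-2 b=91/57 c=205/114 d=-215/342
  seg 2: a=2 b=-523/114 c=-220/57 d=93/38
  seg 3: a=-4 b=-283/57 c=397/114 d=-397/1026
S(37/4) = -4739/2432

Δ: Δ0=-2, Δ1=4/3, Δ2=-6, Δ3=2
row 1: diag=12, rhs=20; c'=1/4, d'=5/3
row 2: denom=8−3·1/4=29/4; d'=(-44−3·5/3)/(29/4)=-196/29
row 3: denom=8−1·4/29=228/29; d'=(48−1·-196/29)/(228/29)=397/57
back: M3=397/57
back: M2=-196/29−4/29·397/57=-440/57
back: M1=5/3−1/4·-440/57=205/57
M: M0=0, M1=205/57, M2=-440/57, M3=397/57, M4=0
seg 0: a=4, c=M0/2=0, d=(M1−M0)/(6·3)=205/1026, b=Δ0−h0·(2M0+M1)/6=-433/114
seg 1: a=-2, c=M1/2=205/114, d=(M2−M1)/(6·3)=-215/342, b=Δ1−h1·(2M1+M2)/6=91/57
seg 2: a=2, c=M2/2=-220/57, d=(M3−M2)/(6·1)=93/38, b=Δ2−h2·(2M2+M3)/6=-523/114
seg 3: a=-4, c=M3/2=397/114, d=(M4−M3)/(6·3)=-397/1026, b=Δ3−h3·(2M3+M4)/6=-283/57
t_q=37/4 → seg 3, τ=9/4; S=-4+-283/57·τ+397/114·τ²+-397/1026·τ³=-4739/2432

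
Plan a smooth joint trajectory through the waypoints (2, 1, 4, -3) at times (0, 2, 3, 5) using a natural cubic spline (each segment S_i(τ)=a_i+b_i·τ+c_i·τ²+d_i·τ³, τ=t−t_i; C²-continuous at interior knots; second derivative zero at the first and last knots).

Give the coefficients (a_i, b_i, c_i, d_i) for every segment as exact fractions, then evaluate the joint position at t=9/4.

  seg 0: a=2 b=-29/14 c=0 d=11/28
  seg 1: a=1 b=37/14 c=33/14 d=-2
  seg 2: a=4 b=19/14 c=-51/14 d=17/28
S(9/4) = 199/112

Δ: Δ0=-1/2, Δ1=3, Δ2=-7/2
row 1: diag=6, rhs=21; c'=1/6, d'=7/2
row 2: denom=6−1·1/6=35/6; d'=(-39−1·7/2)/(35/6)=-51/7
back: M2=-51/7
back: M1=7/2−1/6·-51/7=33/7
M: M0=0, M1=33/7, M2=-51/7, M3=0
seg 0: a=2, c=M0/2=0, d=(M1−M0)/(6·2)=11/28, b=Δ0−h0·(2M0+M1)/6=-29/14
seg 1: a=1, c=M1/2=33/14, d=(M2−M1)/(6·1)=-2, b=Δ1−h1·(2M1+M2)/6=37/14
seg 2: a=4, c=M2/2=-51/14, d=(M3−M2)/(6·2)=17/28, b=Δ2−h2·(2M2+M3)/6=19/14
t_q=9/4 → seg 1, τ=1/4; S=1+37/14·τ+33/14·τ²+-2·τ³=199/112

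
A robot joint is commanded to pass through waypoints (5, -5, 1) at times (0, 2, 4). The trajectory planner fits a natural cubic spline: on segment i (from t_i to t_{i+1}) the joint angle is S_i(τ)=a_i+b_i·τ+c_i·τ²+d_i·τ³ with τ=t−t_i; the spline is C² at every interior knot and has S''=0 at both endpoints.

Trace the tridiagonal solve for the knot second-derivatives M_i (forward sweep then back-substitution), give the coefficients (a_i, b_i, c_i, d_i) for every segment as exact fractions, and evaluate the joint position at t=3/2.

  seg 0: a=5 b=-7 c=0 d=1/2
  seg 1: a=-5 b=-1 c=3 d=-1/2
S(3/2) = -61/16

Δ: Δ0=-5, Δ1=3
row 1: diag=8, rhs=48; c'=1/4, d'=6
back: M1=6
M: M0=0, M1=6, M2=0
seg 0: a=5, c=M0/2=0, d=(M1−M0)/(6·2)=1/2, b=Δ0−h0·(2M0+M1)/6=-7
seg 1: a=-5, c=M1/2=3, d=(M2−M1)/(6·2)=-1/2, b=Δ1−h1·(2M1+M2)/6=-1
t_q=3/2 → seg 0, τ=3/2; S=5+-7·τ+0·τ²+1/2·τ³=-61/16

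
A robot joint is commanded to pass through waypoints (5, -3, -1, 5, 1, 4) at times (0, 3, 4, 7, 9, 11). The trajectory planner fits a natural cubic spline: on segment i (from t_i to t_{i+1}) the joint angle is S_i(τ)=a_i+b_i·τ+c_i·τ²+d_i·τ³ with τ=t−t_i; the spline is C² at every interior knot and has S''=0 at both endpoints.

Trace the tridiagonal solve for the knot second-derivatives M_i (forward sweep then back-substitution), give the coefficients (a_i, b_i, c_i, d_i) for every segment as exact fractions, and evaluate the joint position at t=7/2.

Δ: Δ0=-8/3, Δ1=2, Δ2=2, Δ3=-2, Δ4=3/2
row 1: diag=8, rhs=28; c'=1/8, d'=7/2
row 2: denom=8−1·1/8=63/8; d'=(0−1·7/2)/(63/8)=-4/9
row 3: denom=10−3·8/21=62/7; d'=(-24−3·-4/9)/(62/7)=-238/93
row 4: denom=8−2·7/31=234/31; d'=(21−2·-238/93)/(234/31)=2429/702
back: M4=2429/702
back: M3=-238/93−7/31·2429/702=-2345/702
back: M2=-4/9−8/21·-2345/702=872/1053
back: M1=7/2−1/8·872/1053=7153/2106
M: M0=0, M1=7153/2106, M2=872/1053, M3=-2345/702, M4=2429/702, M5=0
seg 0: a=5, c=M0/2=0, d=(M1−M0)/(6·3)=7153/37908, b=Δ0−h0·(2M0+M1)/6=-18385/4212
seg 1: a=-3, c=M1/2=7153/4212, d=(M2−M1)/(6·1)=-601/1404, b=Δ1−h1·(2M1+M2)/6=1537/2106
seg 2: a=-1, c=M2/2=436/1053, d=(M3−M2)/(6·3)=-8779/37908, b=Δ2−h2·(2M2+M3)/6=11971/4212
seg 3: a=5, c=M3/2=-2345/1404, d=(M4−M3)/(6·2)=2387/4212, b=Δ3−h3·(2M3+M4)/6=-1951/2106
seg 4: a=1, c=M4/2=2429/1404, d=(M5−M4)/(6·2)=-2429/8424, b=Δ4−h4·(2M4+M5)/6=-1699/2106
t_q=7/2 → seg 1, τ=1/2; S=-3+1537/2106·τ+7153/4212·τ²+-601/1404·τ³=-76289/33696

  seg 0: a=5 b=-18385/4212 c=0 d=7153/37908
  seg 1: a=-3 b=1537/2106 c=7153/4212 d=-601/1404
  seg 2: a=-1 b=11971/4212 c=436/1053 d=-8779/37908
  seg 3: a=5 b=-1951/2106 c=-2345/1404 d=2387/4212
  seg 4: a=1 b=-1699/2106 c=2429/1404 d=-2429/8424
S(7/2) = -76289/33696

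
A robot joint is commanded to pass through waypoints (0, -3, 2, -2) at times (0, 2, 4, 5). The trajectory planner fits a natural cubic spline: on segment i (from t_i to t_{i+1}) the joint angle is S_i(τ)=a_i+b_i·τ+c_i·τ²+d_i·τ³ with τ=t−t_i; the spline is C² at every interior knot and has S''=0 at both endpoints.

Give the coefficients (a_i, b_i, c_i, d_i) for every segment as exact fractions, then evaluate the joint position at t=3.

Δ: Δ0=-3/2, Δ1=5/2, Δ2=-4
row 1: diag=8, rhs=24; c'=1/4, d'=3
row 2: denom=6−2·1/4=11/2; d'=(-39−2·3)/(11/2)=-90/11
back: M2=-90/11
back: M1=3−1/4·-90/11=111/22
M: M0=0, M1=111/22, M2=-90/11, M3=0
seg 0: a=0, c=M0/2=0, d=(M1−M0)/(6·2)=37/88, b=Δ0−h0·(2M0+M1)/6=-35/11
seg 1: a=-3, c=M1/2=111/44, d=(M2−M1)/(6·2)=-97/88, b=Δ1−h1·(2M1+M2)/6=41/22
seg 2: a=2, c=M2/2=-45/11, d=(M3−M2)/(6·1)=15/11, b=Δ2−h2·(2M2+M3)/6=-14/11
t_q=3 → seg 1, τ=1; S=-3+41/22·τ+111/44·τ²+-97/88·τ³=25/88

  seg 0: a=0 b=-35/11 c=0 d=37/88
  seg 1: a=-3 b=41/22 c=111/44 d=-97/88
  seg 2: a=2 b=-14/11 c=-45/11 d=15/11
S(3) = 25/88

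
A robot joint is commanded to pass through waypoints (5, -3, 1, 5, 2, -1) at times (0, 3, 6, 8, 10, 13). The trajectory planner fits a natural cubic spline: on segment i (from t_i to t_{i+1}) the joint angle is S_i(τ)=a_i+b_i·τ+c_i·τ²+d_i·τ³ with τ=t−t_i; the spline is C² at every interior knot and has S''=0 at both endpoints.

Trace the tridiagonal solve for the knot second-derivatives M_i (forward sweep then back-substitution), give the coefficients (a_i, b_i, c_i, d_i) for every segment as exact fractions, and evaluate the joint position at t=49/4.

  seg 0: a=5 b=-2396/663 c=0 d=628/5967
  seg 1: a=-3 b=-512/663 c=628/663 d=-488/5967
  seg 2: a=1 b=1792/663 c=140/663 d=-373/1326
  seg 3: a=5 b=38/221 c=-979/663 d=1699/5304
  seg 4: a=2 b=-2507/1326 c=1181/2652 d=-1181/23868
S(49/4) = -31859/56576

Δ: Δ0=-8/3, Δ1=4/3, Δ2=2, Δ3=-3/2, Δ4=-1
row 1: diag=12, rhs=24; c'=1/4, d'=2
row 2: denom=10−3·1/4=37/4; d'=(4−3·2)/(37/4)=-8/37
row 3: denom=8−2·8/37=280/37; d'=(-21−2·-8/37)/(280/37)=-761/280
row 4: denom=10−2·37/140=663/70; d'=(3−2·-761/280)/(663/70)=1181/1326
back: M4=1181/1326
back: M3=-761/280−37/140·1181/1326=-1958/663
back: M2=-8/37−8/37·-1958/663=280/663
back: M1=2−1/4·280/663=1256/663
M: M0=0, M1=1256/663, M2=280/663, M3=-1958/663, M4=1181/1326, M5=0
seg 0: a=5, c=M0/2=0, d=(M1−M0)/(6·3)=628/5967, b=Δ0−h0·(2M0+M1)/6=-2396/663
seg 1: a=-3, c=M1/2=628/663, d=(M2−M1)/(6·3)=-488/5967, b=Δ1−h1·(2M1+M2)/6=-512/663
seg 2: a=1, c=M2/2=140/663, d=(M3−M2)/(6·2)=-373/1326, b=Δ2−h2·(2M2+M3)/6=1792/663
seg 3: a=5, c=M3/2=-979/663, d=(M4−M3)/(6·2)=1699/5304, b=Δ3−h3·(2M3+M4)/6=38/221
seg 4: a=2, c=M4/2=1181/2652, d=(M5−M4)/(6·3)=-1181/23868, b=Δ4−h4·(2M4+M5)/6=-2507/1326
t_q=49/4 → seg 4, τ=9/4; S=2+-2507/1326·τ+1181/2652·τ²+-1181/23868·τ³=-31859/56576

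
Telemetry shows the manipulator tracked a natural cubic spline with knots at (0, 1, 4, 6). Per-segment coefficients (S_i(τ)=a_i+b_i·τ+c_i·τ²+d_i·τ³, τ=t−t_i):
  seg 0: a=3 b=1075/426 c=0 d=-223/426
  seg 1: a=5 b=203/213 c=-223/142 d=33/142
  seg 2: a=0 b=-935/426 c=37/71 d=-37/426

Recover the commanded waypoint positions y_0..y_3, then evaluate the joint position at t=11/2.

y_0 = S_0(0) = a_0 = 3
y_1 = S_1(0) = a_1 = 5
y_2 = S_2(0) = a_2 = 0
y_3 = S_2(2) = -3
t_q=11/2 is in segment 2 (τ=3/2); S_2(τ)=-2741/1136

y_0=3 y_1=5 y_2=0 y_3=-3
S(11/2) = -2741/1136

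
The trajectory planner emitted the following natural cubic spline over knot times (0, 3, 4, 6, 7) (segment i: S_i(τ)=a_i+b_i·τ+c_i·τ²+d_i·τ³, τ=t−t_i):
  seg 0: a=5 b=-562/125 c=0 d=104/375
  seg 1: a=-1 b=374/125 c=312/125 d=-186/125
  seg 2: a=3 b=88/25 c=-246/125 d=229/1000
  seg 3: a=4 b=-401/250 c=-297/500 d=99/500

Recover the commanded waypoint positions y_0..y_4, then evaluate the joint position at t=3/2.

y_0 = S_0(0) = a_0 = 5
y_1 = S_1(0) = a_1 = -1
y_2 = S_2(0) = a_2 = 3
y_3 = S_3(0) = a_3 = 4
y_4 = S_3(1) = 2
t_q=3/2 is in segment 0 (τ=3/2); S_0(τ)=-101/125

y_0=5 y_1=-1 y_2=3 y_3=4 y_4=2
S(3/2) = -101/125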